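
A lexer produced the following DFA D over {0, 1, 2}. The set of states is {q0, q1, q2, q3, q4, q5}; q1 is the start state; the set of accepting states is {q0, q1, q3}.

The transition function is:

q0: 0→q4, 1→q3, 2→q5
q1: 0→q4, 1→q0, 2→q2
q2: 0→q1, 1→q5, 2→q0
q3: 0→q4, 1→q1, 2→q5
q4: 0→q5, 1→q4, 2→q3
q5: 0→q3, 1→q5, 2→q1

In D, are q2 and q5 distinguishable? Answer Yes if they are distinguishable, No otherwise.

No

Every state is reachable, so we keep all 6.
Start with accepting vs non-accepting: {q0,q1,q3} | {q2,q4,q5}.
Refine {q2,q4,q5} on symbol 0: members go to different blocks, giving {q2,q5} and {q4}.
The partition is now stable with 3 blocks: {q0,q1,q3} | {q2,q5} | {q4}.
q2 and q5 lie in the same block of the stable partition, so they are equivalent — no string distinguishes them.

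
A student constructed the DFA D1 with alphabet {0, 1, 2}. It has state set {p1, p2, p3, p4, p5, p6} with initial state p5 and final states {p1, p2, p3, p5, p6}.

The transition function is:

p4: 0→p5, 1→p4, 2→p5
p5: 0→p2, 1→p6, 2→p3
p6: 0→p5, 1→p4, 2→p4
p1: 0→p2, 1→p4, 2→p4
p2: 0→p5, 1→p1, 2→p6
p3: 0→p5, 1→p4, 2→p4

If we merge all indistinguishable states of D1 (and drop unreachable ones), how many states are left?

3

Every state is reachable, so we keep all 6.
Initial partition by acceptance: {p1,p2,p3,p5,p6} | {p4}.
Refine {p1,p2,p3,p5,p6} on symbol 1: members go to different blocks, giving {p1,p3,p6} and {p2,p5}.
Stable partition: {p1,p3,p6} | {p4} | {p2,p5} — 3 equivalence classes.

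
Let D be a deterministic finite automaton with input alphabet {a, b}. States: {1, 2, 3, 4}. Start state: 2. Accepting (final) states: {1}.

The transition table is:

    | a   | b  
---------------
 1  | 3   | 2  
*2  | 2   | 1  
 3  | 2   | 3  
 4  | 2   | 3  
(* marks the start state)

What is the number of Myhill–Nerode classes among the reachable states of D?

First remove the unreachable states {4}; 3 states remain.
Start with accepting vs non-accepting: {1} | {2,3}.
Split {2,3} by δ(·,b) → {2} and {3}.
Stable partition: {1} | {2} | {3} — 3 equivalence classes.

3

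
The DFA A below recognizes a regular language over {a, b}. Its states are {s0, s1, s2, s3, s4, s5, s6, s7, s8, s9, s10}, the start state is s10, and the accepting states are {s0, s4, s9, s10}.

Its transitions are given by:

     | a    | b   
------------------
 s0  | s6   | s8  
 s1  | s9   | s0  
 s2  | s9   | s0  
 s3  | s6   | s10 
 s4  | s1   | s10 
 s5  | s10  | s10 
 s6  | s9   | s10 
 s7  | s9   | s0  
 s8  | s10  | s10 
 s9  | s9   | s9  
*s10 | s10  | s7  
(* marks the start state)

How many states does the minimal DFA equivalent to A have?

States {s1,s2,s3,s4,s5} cannot be reached from the start state, so discard them.
Initial partition by acceptance: {s0,s9,s10} | {s6,s7,s8}.
Refine {s0,s9,s10} on symbol a: members go to different blocks, giving {s9,s10} and {s0}.
Refine {s9,s10} on symbol b: members go to different blocks, giving {s9} and {s10}.
Refine {s6,s7,s8} on symbol a: members go to different blocks, giving {s6,s7} and {s8}.
Split {s6,s7} by δ(·,b) → {s6} and {s7}.
No further refinement is possible. Final partition (6 blocks): {s9} | {s6} | {s0} | {s10} | {s8} | {s7}.

6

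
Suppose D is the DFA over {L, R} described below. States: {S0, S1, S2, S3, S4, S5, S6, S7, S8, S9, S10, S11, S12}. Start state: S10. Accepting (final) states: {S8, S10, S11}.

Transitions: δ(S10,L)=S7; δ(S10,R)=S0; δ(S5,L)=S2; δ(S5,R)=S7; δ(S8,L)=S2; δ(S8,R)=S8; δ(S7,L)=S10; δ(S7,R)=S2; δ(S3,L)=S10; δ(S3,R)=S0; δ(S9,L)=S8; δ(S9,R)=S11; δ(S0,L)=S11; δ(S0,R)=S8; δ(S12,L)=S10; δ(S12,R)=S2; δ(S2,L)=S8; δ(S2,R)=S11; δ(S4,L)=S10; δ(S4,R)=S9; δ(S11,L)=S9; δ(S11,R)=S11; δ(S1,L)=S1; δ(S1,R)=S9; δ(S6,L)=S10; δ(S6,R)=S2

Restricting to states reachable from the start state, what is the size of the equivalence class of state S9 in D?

States {S1,S3,S4,S5,S6,S12} cannot be reached from the start state, so discard them.
Initial partition by acceptance: {S8,S10,S11} | {S0,S2,S7,S9}.
Split {S8,S10,S11} by δ(·,R) → {S8,S11} and {S10}.
Refine {S0,S2,S7,S9} on symbol L: members go to different blocks, giving {S0,S2,S9} and {S7}.
No further refinement is possible. Final partition (4 blocks): {S8,S11} | {S0,S2,S9} | {S10} | {S7}.
The equivalence class containing S9 is {S0,S2,S9}, of size 3.

3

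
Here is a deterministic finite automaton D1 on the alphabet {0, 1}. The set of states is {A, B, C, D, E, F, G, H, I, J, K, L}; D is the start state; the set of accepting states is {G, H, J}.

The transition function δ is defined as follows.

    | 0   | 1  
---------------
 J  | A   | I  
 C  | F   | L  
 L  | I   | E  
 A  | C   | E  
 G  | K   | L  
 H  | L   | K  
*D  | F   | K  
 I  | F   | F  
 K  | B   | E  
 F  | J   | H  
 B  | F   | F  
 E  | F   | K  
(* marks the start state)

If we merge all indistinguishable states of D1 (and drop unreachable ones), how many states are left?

First remove the unreachable states {G}; 11 states remain.
Start with accepting vs non-accepting: {H,J} | {A,B,C,D,E,F,I,K,L}.
Refine {A,B,C,D,E,F,I,K,L} on symbol 0: members go to different blocks, giving {A,B,C,D,E,I,K,L} and {F}.
On input 0, block {A,B,C,D,E,I,K,L} splits into {B,C,D,E,I} and {A,K,L}.
Split {H,J} by δ(·,1) → {H} and {J}.
Split {B,C,D,E,I} by δ(·,1) → {C,D,E} and {B,I}.
On input 0, block {A,K,L} splits into {K,L} and {A}.
No further refinement is possible. Final partition (7 blocks): {H} | {C,D,E} | {F} | {K,L} | {J} | {B,I} | {A}.

7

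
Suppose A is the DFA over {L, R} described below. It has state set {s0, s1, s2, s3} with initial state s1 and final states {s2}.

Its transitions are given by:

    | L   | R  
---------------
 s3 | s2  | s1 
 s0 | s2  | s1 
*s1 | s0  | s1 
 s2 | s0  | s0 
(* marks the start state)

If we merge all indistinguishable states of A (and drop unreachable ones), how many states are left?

3

First remove the unreachable states {s3}; 3 states remain.
Initial partition by acceptance: {s2} | {s0,s1}.
On input L, block {s0,s1} splits into {s0} and {s1}.
No further refinement is possible. Final partition (3 blocks): {s2} | {s0} | {s1}.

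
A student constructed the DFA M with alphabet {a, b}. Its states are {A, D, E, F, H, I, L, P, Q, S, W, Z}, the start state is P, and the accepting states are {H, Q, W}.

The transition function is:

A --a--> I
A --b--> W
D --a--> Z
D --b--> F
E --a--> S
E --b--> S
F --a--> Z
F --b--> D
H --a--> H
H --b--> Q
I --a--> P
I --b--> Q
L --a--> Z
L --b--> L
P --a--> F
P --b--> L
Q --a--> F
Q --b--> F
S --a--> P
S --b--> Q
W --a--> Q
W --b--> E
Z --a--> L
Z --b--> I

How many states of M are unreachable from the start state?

No path from P leads to A, E, H, S, W; the other 7 states are all reachable.

5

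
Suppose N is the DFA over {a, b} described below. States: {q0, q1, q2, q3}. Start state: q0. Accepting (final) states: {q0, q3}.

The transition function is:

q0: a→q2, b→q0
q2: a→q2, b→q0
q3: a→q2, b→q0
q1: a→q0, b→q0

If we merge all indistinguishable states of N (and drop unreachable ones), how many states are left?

2

States {q1,q3} cannot be reached from the start state, so discard them.
Initial partition by acceptance: {q0} | {q2}.
Stable partition: {q0} | {q2} — 2 equivalence classes.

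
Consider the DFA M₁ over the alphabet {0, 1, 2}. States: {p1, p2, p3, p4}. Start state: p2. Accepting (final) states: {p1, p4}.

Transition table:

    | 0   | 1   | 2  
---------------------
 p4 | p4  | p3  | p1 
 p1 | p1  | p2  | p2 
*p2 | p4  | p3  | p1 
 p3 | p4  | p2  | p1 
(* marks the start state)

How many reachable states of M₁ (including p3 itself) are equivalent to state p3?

2

Every state is reachable, so we keep all 4.
Initial partition by acceptance: {p1,p4} | {p2,p3}.
Split {p1,p4} by δ(·,2) → {p1} and {p4}.
No further refinement is possible. Final partition (3 blocks): {p1} | {p2,p3} | {p4}.
State p3 belongs to the block {p2,p3}, which has 2 states.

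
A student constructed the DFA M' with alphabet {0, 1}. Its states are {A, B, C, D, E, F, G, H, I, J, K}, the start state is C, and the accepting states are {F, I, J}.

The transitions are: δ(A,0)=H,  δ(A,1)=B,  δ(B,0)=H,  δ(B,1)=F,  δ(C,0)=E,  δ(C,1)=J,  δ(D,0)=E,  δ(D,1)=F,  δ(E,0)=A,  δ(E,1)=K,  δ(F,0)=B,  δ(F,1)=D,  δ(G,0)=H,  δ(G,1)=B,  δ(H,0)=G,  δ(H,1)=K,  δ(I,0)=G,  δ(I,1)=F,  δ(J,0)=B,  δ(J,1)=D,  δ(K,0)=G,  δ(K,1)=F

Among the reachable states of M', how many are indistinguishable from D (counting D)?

4

First remove the unreachable states {I}; 10 states remain.
Initial partition by acceptance: {F,J} | {A,B,C,D,E,G,H,K}.
Refine {A,B,C,D,E,G,H,K} on symbol 1: members go to different blocks, giving {A,E,G,H} and {B,C,D,K}.
The partition is now stable with 3 blocks: {F,J} | {A,E,G,H} | {B,C,D,K}.
State D belongs to the block {B,C,D,K}, which has 4 states.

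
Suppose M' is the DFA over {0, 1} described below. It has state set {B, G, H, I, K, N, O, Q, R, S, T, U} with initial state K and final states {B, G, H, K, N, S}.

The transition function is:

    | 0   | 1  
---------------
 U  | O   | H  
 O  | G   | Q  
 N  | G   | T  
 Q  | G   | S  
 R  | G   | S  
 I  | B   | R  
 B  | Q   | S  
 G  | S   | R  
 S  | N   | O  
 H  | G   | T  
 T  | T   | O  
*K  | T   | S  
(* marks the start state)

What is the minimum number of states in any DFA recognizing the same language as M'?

Reachable states from the start: {G,K,N,O,Q,R,S,T}. Unreachable: {B,H,I,U} — drop them.
P0 = {G,K,N,S} | {O,Q,R,T}.
On input 0, block {G,K,N,S} splits into {G,N,S} and {K}.
On input 0, block {O,Q,R,T} splits into {O,Q,R} and {T}.
On input 1, block {G,N,S} splits into {G,S} and {N}.
Refine {G,S} on symbol 0: members go to different blocks, giving {S} and {G}.
Refine {O,Q,R} on symbol 1: members go to different blocks, giving {Q,R} and {O}.
Stable partition: {S} | {Q,R} | {K} | {T} | {N} | {G} | {O} — 7 equivalence classes.

7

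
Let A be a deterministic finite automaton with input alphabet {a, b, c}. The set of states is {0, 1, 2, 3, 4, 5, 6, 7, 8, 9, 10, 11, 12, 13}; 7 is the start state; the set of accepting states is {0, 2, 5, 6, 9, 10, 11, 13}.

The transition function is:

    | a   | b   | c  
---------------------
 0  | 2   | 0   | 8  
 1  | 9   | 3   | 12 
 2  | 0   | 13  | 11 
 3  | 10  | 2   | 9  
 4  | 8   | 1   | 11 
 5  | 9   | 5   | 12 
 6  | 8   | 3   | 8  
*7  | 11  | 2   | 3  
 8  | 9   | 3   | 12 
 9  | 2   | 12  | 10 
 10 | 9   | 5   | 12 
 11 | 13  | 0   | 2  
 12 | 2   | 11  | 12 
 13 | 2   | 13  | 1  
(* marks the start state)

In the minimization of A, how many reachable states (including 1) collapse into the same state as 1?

States {4,6} cannot be reached from the start state, so discard them.
Start with accepting vs non-accepting: {0,2,5,9,10,11,13} | {1,3,7,8,12}.
Split {0,2,5,9,10,11,13} by δ(·,b) → {0,2,5,10,11,13} and {9}.
Refine {0,2,5,10,11,13} on symbol a: members go to different blocks, giving {0,2,11,13} and {5,10}.
Refine {0,2,11,13} on symbol c: members go to different blocks, giving {0,13} and {2,11}.
Split {1,3,7,8,12} by δ(·,a) → {1,8} and {7,12} and {3}.
Split {7,12} by δ(·,c) → {7} and {12}.
Stable partition: {0,13} | {1,8} | {9} | {5,10} | {2,11} | {7} | {3} | {12} — 8 equivalence classes.
State 1 belongs to the block {1,8}, which has 2 states.

2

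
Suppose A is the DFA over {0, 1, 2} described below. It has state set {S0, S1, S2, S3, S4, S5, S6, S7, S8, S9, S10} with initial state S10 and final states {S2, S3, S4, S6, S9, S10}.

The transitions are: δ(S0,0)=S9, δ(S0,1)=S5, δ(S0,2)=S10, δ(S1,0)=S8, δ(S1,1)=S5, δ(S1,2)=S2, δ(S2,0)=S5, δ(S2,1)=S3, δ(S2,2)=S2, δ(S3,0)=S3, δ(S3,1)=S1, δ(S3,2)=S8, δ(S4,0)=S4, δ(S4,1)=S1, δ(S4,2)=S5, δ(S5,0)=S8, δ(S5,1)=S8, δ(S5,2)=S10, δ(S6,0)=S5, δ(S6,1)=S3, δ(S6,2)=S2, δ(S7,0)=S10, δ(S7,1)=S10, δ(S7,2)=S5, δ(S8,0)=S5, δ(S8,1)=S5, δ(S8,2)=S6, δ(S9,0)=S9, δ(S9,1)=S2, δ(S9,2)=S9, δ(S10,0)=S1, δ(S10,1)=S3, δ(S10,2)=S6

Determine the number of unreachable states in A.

4

Starting at S10 and following transitions, the reachable set is {S1, S2, S3, S5, S6, S8, S10}. That leaves S0, S4, S7, S9 unreachable — 4 in total.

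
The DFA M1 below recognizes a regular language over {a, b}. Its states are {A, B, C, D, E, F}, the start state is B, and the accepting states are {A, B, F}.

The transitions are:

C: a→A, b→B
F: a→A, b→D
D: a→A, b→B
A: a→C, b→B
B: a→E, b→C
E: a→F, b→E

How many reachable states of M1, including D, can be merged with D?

Every state is reachable, so we keep all 6.
P0 = {A,B,F} | {C,D,E}.
On input a, block {A,B,F} splits into {A,B} and {F}.
Split {A,B} by δ(·,b) → {A} and {B}.
On input a, block {C,D,E} splits into {C,D} and {E}.
No further refinement is possible. Final partition (5 blocks): {A} | {C,D} | {F} | {B} | {E}.
The equivalence class containing D is {C,D}, of size 2.

2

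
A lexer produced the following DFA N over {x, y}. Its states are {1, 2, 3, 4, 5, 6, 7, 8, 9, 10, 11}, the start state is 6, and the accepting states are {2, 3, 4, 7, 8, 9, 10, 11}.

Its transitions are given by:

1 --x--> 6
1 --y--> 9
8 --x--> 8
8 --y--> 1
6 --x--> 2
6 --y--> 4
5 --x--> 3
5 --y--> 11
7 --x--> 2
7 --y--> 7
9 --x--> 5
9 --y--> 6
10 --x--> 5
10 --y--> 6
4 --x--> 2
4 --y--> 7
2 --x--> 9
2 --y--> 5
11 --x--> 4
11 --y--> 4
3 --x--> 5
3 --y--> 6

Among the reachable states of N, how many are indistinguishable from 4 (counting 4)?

2

First remove the unreachable states {1,8,10}; 8 states remain.
Start with accepting vs non-accepting: {2,3,4,7,9,11} | {5,6}.
On input x, block {2,3,4,7,9,11} splits into {2,4,7,11} and {3,9}.
Refine {2,4,7,11} on symbol x: members go to different blocks, giving {4,7,11} and {2}.
Split {4,7,11} by δ(·,x) → {4,7} and {11}.
On input x, block {5,6} splits into {5} and {6}.
Stable partition: {4,7} | {5} | {3,9} | {2} | {11} | {6} — 6 equivalence classes.
State 4 belongs to the block {4,7}, which has 2 states.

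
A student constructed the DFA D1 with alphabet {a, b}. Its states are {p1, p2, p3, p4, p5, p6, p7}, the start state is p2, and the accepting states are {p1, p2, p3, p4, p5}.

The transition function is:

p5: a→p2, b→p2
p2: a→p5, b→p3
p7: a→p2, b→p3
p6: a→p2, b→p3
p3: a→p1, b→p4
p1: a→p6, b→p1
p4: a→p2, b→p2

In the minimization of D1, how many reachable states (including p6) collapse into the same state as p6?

States {p7} cannot be reached from the start state, so discard them.
P0 = {p1,p2,p3,p4,p5} | {p6}.
On input a, block {p1,p2,p3,p4,p5} splits into {p2,p3,p4,p5} and {p1}.
On input a, block {p2,p3,p4,p5} splits into {p2,p4,p5} and {p3}.
Refine {p2,p4,p5} on symbol b: members go to different blocks, giving {p4,p5} and {p2}.
The partition is now stable with 5 blocks: {p4,p5} | {p6} | {p1} | {p3} | {p2}.
The equivalence class containing p6 is {p6}, of size 1.

1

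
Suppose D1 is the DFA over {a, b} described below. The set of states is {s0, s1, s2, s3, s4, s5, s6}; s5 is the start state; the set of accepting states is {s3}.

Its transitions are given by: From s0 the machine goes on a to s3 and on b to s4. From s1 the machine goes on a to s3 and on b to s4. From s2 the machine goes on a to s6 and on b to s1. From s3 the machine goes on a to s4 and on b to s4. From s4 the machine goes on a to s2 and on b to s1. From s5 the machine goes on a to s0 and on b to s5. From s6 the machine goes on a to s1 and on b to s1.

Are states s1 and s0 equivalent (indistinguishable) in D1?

Start with accepting vs non-accepting: {s3} | {s0,s1,s2,s4,s5,s6}.
Refine {s0,s1,s2,s4,s5,s6} on symbol a: members go to different blocks, giving {s2,s4,s5,s6} and {s0,s1}.
Refine {s2,s4,s5,s6} on symbol a: members go to different blocks, giving {s2,s4} and {s5,s6}.
Split {s2,s4} by δ(·,a) → {s2} and {s4}.
Refine {s5,s6} on symbol b: members go to different blocks, giving {s5} and {s6}.
The partition is now stable with 6 blocks: {s3} | {s2} | {s0,s1} | {s5} | {s4} | {s6}.
s1 and s0 lie in the same block of the stable partition, so they are equivalent — no string distinguishes them.

Yes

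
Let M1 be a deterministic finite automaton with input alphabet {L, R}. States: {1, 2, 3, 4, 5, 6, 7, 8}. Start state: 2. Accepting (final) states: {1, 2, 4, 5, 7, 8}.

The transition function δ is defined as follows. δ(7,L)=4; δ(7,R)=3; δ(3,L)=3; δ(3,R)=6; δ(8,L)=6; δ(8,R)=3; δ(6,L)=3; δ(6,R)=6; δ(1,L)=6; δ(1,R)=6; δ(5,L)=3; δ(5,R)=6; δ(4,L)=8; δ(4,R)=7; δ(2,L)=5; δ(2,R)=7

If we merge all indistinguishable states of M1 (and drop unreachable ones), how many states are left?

Reachable states from the start: {2,3,4,5,6,7,8}. Unreachable: {1} — drop them.
P0 = {2,4,5,7,8} | {3,6}.
On input L, block {2,4,5,7,8} splits into {2,4,7} and {5,8}.
On input L, block {2,4,7} splits into {2,4} and {7}.
No further refinement is possible. Final partition (4 blocks): {2,4} | {3,6} | {5,8} | {7}.

4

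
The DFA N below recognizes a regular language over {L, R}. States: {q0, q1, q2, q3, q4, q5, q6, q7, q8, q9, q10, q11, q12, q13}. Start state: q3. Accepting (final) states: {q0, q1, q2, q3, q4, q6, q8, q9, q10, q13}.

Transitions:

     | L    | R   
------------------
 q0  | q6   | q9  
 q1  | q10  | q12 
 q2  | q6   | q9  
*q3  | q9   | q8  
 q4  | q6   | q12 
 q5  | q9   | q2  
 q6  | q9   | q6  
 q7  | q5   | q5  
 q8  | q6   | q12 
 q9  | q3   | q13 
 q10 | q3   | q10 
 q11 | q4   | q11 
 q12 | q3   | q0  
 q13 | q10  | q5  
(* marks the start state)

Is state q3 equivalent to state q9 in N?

States {q1,q4,q7,q11} cannot be reached from the start state, so discard them.
Initial partition by acceptance: {q0,q2,q3,q6,q8,q9,q10,q13} | {q5,q12}.
On input R, block {q0,q2,q3,q6,q8,q9,q10,q13} splits into {q0,q2,q3,q6,q9,q10} and {q8,q13}.
On input R, block {q0,q2,q3,q6,q9,q10} splits into {q0,q2,q6,q10} and {q3,q9}.
On input L, block {q0,q2,q6,q10} splits into {q0,q2} and {q6,q10}.
The partition is now stable with 5 blocks: {q0,q2} | {q5,q12} | {q8,q13} | {q3,q9} | {q6,q10}.
q3 and q9 lie in the same block of the stable partition, so they are equivalent — no string distinguishes them.

Yes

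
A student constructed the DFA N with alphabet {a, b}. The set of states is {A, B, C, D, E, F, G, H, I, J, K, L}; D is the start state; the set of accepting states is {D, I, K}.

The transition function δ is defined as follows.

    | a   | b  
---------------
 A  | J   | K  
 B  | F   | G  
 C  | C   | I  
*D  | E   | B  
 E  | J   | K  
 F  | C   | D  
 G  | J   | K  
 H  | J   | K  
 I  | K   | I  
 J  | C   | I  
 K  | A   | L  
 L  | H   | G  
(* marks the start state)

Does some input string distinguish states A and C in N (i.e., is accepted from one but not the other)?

Yes

Initial partition by acceptance: {D,I,K} | {A,B,C,E,F,G,H,J,L}.
Refine {D,I,K} on symbol a: members go to different blocks, giving {D,K} and {I}.
On input b, block {A,B,C,E,F,G,H,J,L} splits into {A,E,F,G,H} and {B,L} and {C,J}.
The partition is now stable with 5 blocks: {D,K} | {A,E,F,G,H} | {I} | {B,L} | {C,J}.
A and C end up in different blocks, so they are distinguishable. For instance, the string 'ba' is accepted from only C.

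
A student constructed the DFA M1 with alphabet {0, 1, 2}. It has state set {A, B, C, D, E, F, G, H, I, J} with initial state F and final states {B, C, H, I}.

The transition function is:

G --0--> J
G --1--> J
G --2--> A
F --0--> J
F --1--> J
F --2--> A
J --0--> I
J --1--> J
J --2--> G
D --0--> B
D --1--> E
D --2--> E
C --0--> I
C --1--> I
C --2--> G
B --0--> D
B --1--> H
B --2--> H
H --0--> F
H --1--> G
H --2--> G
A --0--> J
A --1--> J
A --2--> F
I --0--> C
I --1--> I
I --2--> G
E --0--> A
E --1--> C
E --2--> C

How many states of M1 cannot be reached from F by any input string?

4

No path from F leads to B, D, E, H; the other 6 states are all reachable.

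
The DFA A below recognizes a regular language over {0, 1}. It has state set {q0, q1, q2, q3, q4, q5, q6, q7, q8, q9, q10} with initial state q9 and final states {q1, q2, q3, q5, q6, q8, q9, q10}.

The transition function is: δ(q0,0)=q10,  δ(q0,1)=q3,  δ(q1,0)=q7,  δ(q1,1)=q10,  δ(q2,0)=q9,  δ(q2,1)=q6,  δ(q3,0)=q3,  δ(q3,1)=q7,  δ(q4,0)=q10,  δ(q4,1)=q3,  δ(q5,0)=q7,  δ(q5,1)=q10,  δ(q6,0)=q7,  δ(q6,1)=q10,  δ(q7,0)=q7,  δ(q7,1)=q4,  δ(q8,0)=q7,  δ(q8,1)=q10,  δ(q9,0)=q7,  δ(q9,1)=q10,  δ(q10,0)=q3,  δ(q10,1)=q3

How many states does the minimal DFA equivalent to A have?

5

First remove the unreachable states {q0,q1,q2,q5,q6,q8}; 5 states remain.
Initial partition by acceptance: {q3,q9,q10} | {q4,q7}.
Refine {q3,q9,q10} on symbol 0: members go to different blocks, giving {q3,q10} and {q9}.
Split {q3,q10} by δ(·,1) → {q3} and {q10}.
On input 0, block {q4,q7} splits into {q4} and {q7}.
No further refinement is possible. Final partition (5 blocks): {q3} | {q4} | {q9} | {q10} | {q7}.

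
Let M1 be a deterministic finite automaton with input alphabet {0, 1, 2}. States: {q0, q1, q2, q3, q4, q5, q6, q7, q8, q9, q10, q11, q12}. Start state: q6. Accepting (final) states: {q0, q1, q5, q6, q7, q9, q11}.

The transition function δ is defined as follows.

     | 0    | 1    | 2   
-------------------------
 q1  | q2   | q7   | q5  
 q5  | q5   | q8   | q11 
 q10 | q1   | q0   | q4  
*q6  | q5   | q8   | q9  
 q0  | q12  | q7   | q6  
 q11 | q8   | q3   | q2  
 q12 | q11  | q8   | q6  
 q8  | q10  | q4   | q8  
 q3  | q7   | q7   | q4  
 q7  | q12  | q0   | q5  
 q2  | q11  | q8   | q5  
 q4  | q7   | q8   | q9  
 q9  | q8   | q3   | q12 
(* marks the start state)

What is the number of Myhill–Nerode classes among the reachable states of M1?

7

Initial partition by acceptance: {q0,q1,q5,q6,q7,q9,q11} | {q2,q3,q4,q8,q10,q12}.
On input 0, block {q0,q1,q5,q6,q7,q9,q11} splits into {q0,q1,q7,q9,q11} and {q5,q6}.
On input 1, block {q0,q1,q7,q9,q11} splits into {q0,q1,q7} and {q9,q11}.
Refine {q2,q3,q4,q8,q10,q12} on symbol 0: members go to different blocks, giving {q3,q4,q10} and {q2,q12} and {q8}.
Refine {q3,q4,q10} on symbol 1: members go to different blocks, giving {q3,q10} and {q4}.
The partition is now stable with 7 blocks: {q0,q1,q7} | {q3,q10} | {q5,q6} | {q9,q11} | {q2,q12} | {q8} | {q4}.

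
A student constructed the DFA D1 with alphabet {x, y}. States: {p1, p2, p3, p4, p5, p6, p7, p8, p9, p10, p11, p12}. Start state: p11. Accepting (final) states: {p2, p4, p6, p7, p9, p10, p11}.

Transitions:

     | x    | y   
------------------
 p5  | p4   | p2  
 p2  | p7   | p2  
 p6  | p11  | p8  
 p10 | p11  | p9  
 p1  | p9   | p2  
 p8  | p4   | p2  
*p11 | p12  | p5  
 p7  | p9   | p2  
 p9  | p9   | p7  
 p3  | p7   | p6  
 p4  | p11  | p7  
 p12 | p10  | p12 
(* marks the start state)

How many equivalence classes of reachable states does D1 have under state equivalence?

5

Reachable states from the start: {p2,p4,p5,p7,p9,p10,p11,p12}. Unreachable: {p1,p3,p6,p8} — drop them.
P0 = {p2,p4,p7,p9,p10,p11} | {p5,p12}.
Refine {p2,p4,p7,p9,p10,p11} on symbol x: members go to different blocks, giving {p2,p4,p7,p9,p10} and {p11}.
On input x, block {p2,p4,p7,p9,p10} splits into {p2,p7,p9} and {p4,p10}.
Refine {p5,p12} on symbol y: members go to different blocks, giving {p5} and {p12}.
Stable partition: {p2,p7,p9} | {p5} | {p11} | {p4,p10} | {p12} — 5 equivalence classes.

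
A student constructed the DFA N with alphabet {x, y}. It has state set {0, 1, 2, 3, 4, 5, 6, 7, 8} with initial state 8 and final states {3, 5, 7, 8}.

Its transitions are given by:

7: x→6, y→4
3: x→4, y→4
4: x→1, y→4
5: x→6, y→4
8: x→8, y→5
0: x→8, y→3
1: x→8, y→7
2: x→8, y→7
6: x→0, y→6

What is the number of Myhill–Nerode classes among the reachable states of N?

Reachable states from the start: {0,1,3,4,5,6,7,8}. Unreachable: {2} — drop them.
P0 = {3,5,7,8} | {0,1,4,6}.
Split {3,5,7,8} by δ(·,x) → {3,5,7} and {8}.
On input x, block {0,1,4,6} splits into {0,1} and {4,6}.
No further refinement is possible. Final partition (4 blocks): {3,5,7} | {0,1} | {8} | {4,6}.

4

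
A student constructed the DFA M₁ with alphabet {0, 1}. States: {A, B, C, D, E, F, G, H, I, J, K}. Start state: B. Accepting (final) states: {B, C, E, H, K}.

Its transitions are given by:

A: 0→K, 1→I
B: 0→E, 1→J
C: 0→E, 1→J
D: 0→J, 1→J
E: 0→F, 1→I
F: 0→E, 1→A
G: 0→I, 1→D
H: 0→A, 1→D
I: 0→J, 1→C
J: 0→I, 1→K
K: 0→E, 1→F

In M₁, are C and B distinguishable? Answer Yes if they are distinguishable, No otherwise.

No

States {D,G,H} cannot be reached from the start state, so discard them.
Start with accepting vs non-accepting: {B,C,E,K} | {A,F,I,J}.
Refine {B,C,E,K} on symbol 0: members go to different blocks, giving {B,C,K} and {E}.
On input 0, block {A,F,I,J} splits into {I,J} and {A} and {F}.
Refine {B,C,K} on symbol 1: members go to different blocks, giving {B,C} and {K}.
Split {I,J} by δ(·,1) → {I} and {J}.
Stable partition: {B,C} | {I} | {E} | {A} | {F} | {K} | {J} — 7 equivalence classes.
C and B lie in the same block of the stable partition, so they are equivalent — no string distinguishes them.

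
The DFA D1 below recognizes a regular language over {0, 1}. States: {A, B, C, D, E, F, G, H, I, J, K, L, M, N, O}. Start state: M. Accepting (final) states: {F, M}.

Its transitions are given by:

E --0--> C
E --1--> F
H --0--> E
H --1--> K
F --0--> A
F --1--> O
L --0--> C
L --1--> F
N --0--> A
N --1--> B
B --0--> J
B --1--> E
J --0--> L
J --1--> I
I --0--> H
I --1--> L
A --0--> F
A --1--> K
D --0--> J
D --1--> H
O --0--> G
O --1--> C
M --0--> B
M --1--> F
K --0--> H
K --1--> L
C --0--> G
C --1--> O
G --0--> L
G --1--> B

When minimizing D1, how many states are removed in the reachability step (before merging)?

2

BFS from M reaches {A, B, C, E, F, G, H, I, J, K, L, M, O}; the 2 state(s) D, N are never visited.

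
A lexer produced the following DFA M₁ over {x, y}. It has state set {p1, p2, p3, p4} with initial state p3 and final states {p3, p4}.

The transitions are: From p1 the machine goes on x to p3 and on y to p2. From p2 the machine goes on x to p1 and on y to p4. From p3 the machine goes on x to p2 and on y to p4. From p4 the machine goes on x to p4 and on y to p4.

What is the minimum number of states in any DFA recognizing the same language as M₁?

4

Every state is reachable, so we keep all 4.
Initial partition by acceptance: {p3,p4} | {p1,p2}.
Split {p3,p4} by δ(·,x) → {p3} and {p4}.
On input x, block {p1,p2} splits into {p1} and {p2}.
No further refinement is possible. Final partition (4 blocks): {p3} | {p1} | {p4} | {p2}.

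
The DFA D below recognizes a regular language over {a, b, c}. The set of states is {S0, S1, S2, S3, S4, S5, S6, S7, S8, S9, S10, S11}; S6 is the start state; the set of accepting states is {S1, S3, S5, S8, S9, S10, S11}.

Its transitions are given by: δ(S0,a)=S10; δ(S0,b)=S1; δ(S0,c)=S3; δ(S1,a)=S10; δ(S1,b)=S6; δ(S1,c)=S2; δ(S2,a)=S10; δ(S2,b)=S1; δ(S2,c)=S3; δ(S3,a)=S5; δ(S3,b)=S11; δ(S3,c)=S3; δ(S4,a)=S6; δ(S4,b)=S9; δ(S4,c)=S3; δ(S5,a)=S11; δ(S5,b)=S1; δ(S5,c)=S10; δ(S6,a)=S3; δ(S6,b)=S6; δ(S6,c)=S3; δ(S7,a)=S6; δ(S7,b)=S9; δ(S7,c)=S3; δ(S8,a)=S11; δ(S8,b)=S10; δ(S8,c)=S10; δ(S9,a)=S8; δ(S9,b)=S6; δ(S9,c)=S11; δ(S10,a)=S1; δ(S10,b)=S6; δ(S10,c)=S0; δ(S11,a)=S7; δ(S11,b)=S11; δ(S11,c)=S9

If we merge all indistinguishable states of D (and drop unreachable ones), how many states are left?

First remove the unreachable states {S4}; 11 states remain.
Initial partition by acceptance: {S1,S3,S5,S8,S9,S10,S11} | {S0,S2,S6,S7}.
Split {S1,S3,S5,S8,S9,S10,S11} by δ(·,a) → {S1,S3,S5,S8,S9,S10} and {S11}.
On input a, block {S1,S3,S5,S8,S9,S10} splits into {S1,S3,S9,S10} and {S5,S8}.
Split {S1,S3,S9,S10} by δ(·,a) → {S1,S10} and {S3,S9}.
On input a, block {S0,S2,S6,S7} splits into {S0,S2} and {S6} and {S7}.
Split {S3,S9} by δ(·,b) → {S3} and {S9}.
No further refinement is possible. Final partition (8 blocks): {S1,S10} | {S0,S2} | {S11} | {S5,S8} | {S3} | {S6} | {S7} | {S9}.

8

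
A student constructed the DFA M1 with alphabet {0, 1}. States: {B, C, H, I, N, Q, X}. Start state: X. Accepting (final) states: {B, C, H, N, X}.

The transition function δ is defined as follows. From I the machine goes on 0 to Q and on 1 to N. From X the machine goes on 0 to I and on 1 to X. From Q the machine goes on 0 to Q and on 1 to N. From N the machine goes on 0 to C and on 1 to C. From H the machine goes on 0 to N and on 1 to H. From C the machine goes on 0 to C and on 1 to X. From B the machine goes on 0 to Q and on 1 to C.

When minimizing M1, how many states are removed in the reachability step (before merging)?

BFS from X reaches {C, I, N, Q, X}; the 2 state(s) B, H are never visited.

2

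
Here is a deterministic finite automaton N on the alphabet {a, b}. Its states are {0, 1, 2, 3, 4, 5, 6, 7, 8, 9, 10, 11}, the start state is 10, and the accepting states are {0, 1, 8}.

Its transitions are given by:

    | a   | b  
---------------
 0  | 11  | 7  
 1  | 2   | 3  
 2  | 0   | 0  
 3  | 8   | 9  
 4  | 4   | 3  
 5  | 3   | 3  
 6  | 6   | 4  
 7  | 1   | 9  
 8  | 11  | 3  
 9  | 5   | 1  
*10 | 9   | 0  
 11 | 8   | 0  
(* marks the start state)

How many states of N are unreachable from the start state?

2

Starting at 10 and following transitions, the reachable set is {0, 1, 2, 3, 5, 7, 8, 9, 10, 11}. That leaves 4, 6 unreachable — 2 in total.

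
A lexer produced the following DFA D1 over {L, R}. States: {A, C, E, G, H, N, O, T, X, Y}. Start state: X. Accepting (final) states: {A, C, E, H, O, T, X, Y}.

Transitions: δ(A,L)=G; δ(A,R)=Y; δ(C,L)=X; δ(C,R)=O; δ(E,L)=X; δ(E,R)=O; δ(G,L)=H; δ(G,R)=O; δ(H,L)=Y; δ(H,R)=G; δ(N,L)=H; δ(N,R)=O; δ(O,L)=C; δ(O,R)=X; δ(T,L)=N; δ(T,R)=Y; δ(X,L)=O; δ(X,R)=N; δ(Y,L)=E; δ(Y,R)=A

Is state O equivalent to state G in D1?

Reachable states from the start: {A,C,E,G,H,N,O,X,Y}. Unreachable: {T} — drop them.
P0 = {A,C,E,H,O,X,Y} | {G,N}.
On input L, block {A,C,E,H,O,X,Y} splits into {C,E,H,O,X,Y} and {A}.
On input R, block {C,E,H,O,X,Y} splits into {C,E,O} and {H,X} and {Y}.
Split {C,E,O} by δ(·,L) → {C,E} and {O}.
Split {H,X} by δ(·,L) → {X} and {H}.
The partition is now stable with 7 blocks: {C,E} | {G,N} | {A} | {X} | {Y} | {O} | {H}.
O and G end up in different blocks, so they are distinguishable. For instance, the string 'ε' is accepted from only O.

No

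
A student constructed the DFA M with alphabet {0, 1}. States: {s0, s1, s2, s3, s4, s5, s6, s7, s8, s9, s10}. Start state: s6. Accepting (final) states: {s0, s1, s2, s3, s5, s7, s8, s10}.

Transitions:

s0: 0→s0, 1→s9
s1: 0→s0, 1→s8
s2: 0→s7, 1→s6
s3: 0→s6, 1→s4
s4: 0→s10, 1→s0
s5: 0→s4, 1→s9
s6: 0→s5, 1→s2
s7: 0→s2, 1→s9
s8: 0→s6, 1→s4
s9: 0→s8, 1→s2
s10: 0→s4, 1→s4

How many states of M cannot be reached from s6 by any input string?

Starting at s6 and following transitions, the reachable set is {s0, s2, s4, s5, s6, s7, s8, s9, s10}. That leaves s1, s3 unreachable — 2 in total.

2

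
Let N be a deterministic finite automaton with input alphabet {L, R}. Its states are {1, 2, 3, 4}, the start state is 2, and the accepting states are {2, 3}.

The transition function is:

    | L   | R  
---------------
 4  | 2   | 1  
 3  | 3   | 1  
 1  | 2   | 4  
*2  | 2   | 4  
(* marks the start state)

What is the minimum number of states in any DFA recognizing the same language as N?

Reachable states from the start: {1,2,4}. Unreachable: {3} — drop them.
Initial partition by acceptance: {2} | {1,4}.
No further refinement is possible. Final partition (2 blocks): {2} | {1,4}.

2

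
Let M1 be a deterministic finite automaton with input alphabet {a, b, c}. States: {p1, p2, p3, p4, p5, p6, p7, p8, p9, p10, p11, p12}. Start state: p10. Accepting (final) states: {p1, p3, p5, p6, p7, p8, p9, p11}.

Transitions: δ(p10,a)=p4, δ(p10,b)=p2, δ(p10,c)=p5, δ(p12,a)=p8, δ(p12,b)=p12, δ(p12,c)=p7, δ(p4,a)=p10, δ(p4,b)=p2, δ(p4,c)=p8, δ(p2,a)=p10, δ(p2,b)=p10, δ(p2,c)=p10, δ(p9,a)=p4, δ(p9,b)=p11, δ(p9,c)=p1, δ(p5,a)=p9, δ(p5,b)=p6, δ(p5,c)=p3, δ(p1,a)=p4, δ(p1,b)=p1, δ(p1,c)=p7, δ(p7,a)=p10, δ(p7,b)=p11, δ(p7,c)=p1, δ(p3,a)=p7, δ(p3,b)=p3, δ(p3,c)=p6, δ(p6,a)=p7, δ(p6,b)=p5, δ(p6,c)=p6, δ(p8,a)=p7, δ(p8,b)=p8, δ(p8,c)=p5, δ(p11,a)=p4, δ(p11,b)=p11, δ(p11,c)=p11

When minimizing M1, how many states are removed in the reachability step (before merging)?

1

No path from p10 leads to p12; the other 11 states are all reachable.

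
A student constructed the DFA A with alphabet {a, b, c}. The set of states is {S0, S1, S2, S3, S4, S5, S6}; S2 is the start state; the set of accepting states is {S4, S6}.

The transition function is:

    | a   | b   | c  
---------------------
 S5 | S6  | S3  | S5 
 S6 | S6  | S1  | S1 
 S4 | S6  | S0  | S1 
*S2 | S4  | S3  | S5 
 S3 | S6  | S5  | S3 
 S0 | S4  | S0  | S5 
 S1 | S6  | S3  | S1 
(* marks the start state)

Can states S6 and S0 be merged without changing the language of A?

Start with accepting vs non-accepting: {S4,S6} | {S0,S1,S2,S3,S5}.
No further refinement is possible. Final partition (2 blocks): {S4,S6} | {S0,S1,S2,S3,S5}.
S6 and S0 end up in different blocks, so they are distinguishable. For instance, the string 'ε' is accepted from only S6.

No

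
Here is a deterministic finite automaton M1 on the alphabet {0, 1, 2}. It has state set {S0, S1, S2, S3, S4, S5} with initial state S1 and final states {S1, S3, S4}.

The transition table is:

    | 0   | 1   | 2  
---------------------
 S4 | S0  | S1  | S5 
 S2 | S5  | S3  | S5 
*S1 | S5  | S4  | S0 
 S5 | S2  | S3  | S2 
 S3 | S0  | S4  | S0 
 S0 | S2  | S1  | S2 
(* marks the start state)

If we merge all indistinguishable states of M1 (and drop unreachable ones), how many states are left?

Every state is reachable, so we keep all 6.
Start with accepting vs non-accepting: {S1,S3,S4} | {S0,S2,S5}.
Stable partition: {S1,S3,S4} | {S0,S2,S5} — 2 equivalence classes.

2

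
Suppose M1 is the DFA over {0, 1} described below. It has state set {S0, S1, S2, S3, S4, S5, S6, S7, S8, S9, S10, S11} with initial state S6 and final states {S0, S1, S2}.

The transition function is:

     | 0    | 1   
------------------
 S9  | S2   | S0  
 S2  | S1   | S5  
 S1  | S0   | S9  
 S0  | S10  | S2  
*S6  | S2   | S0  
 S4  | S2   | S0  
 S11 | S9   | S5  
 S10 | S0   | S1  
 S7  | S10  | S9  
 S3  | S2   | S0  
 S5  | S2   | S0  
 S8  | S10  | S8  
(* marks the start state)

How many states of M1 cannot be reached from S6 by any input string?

5

No path from S6 leads to S3, S4, S7, S8, S11; the other 7 states are all reachable.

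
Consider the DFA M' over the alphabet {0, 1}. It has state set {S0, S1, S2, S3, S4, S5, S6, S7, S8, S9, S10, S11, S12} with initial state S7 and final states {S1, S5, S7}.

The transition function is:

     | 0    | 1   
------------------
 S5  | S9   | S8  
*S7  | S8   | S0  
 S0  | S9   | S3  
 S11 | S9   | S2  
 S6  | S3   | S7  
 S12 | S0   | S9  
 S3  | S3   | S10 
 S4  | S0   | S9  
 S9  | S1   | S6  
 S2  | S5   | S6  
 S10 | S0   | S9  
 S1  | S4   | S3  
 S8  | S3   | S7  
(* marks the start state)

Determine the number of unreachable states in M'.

Starting at S7 and following transitions, the reachable set is {S0, S1, S3, S4, S6, S7, S8, S9, S10}. That leaves S2, S5, S11, S12 unreachable — 4 in total.

4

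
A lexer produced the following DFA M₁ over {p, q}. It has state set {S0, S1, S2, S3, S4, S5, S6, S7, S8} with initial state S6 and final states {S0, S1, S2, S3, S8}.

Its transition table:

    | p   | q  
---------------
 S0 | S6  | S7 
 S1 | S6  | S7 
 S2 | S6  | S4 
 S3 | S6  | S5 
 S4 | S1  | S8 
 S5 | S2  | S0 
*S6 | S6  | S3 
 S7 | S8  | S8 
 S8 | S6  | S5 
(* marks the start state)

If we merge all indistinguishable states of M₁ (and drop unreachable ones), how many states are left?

3

Every state is reachable, so we keep all 9.
Start with accepting vs non-accepting: {S0,S1,S2,S3,S8} | {S4,S5,S6,S7}.
On input p, block {S4,S5,S6,S7} splits into {S4,S5,S7} and {S6}.
No further refinement is possible. Final partition (3 blocks): {S0,S1,S2,S3,S8} | {S4,S5,S7} | {S6}.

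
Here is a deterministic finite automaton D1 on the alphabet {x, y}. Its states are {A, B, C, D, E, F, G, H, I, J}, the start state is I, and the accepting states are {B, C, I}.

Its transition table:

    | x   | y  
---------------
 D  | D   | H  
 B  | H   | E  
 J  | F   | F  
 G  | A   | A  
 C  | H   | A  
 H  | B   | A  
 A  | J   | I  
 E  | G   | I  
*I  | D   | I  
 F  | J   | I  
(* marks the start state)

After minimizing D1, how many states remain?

6

First remove the unreachable states {C}; 9 states remain.
Initial partition by acceptance: {B,I} | {A,D,E,F,G,H,J}.
On input y, block {B,I} splits into {B} and {I}.
On input x, block {A,D,E,F,G,H,J} splits into {A,D,E,F,G,J} and {H}.
On input y, block {A,D,E,F,G,J} splits into {A,E,F} and {G,J} and {D}.
The partition is now stable with 6 blocks: {B} | {A,E,F} | {I} | {H} | {G,J} | {D}.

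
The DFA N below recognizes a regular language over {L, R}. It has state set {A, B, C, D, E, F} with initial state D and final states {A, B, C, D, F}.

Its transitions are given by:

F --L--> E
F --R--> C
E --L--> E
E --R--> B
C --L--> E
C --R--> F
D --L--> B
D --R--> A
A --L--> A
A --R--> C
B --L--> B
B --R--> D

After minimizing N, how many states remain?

5

Every state is reachable, so we keep all 6.
P0 = {A,B,C,D,F} | {E}.
On input L, block {A,B,C,D,F} splits into {A,B,D} and {C,F}.
On input R, block {A,B,D} splits into {B,D} and {A}.
Split {B,D} by δ(·,R) → {B} and {D}.
Stable partition: {B} | {E} | {C,F} | {A} | {D} — 5 equivalence classes.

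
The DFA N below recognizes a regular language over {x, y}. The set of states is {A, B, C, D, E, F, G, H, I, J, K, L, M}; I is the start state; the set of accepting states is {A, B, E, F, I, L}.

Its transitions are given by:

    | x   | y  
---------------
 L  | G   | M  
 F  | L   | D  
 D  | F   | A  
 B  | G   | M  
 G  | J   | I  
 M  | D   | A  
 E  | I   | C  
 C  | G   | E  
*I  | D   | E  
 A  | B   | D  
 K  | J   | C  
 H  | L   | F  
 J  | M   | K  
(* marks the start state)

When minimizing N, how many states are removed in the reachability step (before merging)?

1

BFS from I reaches {A, B, C, D, E, F, G, I, J, K, L, M}; the 1 state(s) H are never visited.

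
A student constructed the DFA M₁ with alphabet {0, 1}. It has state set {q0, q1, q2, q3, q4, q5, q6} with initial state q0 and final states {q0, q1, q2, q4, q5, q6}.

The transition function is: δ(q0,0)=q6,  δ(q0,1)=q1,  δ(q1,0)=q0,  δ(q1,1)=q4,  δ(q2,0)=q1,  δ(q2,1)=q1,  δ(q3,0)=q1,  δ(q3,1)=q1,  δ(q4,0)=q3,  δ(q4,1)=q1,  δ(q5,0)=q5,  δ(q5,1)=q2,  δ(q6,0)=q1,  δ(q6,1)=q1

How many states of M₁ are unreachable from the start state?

No path from q0 leads to q2, q5; the other 5 states are all reachable.

2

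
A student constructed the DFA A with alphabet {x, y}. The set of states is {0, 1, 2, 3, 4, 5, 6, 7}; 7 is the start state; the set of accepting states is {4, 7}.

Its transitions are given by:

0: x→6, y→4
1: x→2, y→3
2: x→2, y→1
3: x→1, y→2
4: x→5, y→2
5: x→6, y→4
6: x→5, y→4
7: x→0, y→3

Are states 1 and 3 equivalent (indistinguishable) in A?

Yes

Every state is reachable, so we keep all 8.
Initial partition by acceptance: {4,7} | {0,1,2,3,5,6}.
On input y, block {0,1,2,3,5,6} splits into {0,5,6} and {1,2,3}.
The partition is now stable with 3 blocks: {4,7} | {0,5,6} | {1,2,3}.
1 and 3 lie in the same block of the stable partition, so they are equivalent — no string distinguishes them.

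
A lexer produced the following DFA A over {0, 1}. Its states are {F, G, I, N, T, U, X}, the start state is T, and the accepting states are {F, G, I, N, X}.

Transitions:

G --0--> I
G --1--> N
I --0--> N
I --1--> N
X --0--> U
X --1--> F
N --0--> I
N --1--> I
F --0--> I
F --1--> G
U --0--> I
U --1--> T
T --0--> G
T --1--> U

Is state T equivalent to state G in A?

No

Reachable states from the start: {G,I,N,T,U}. Unreachable: {F,X} — drop them.
P0 = {G,I,N} | {T,U}.
No further refinement is possible. Final partition (2 blocks): {G,I,N} | {T,U}.
T and G end up in different blocks, so they are distinguishable. For instance, the string 'ε' is accepted from only G.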